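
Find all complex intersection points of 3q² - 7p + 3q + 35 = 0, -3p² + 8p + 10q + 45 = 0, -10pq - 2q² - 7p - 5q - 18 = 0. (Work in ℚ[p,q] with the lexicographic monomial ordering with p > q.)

Compute a lex Gröbner basis by Buchberger's algorithm.
f_1 = -7p + 3q² + 3q + 35, LT = p.
f_2 = -3p² + 8p + 10q + 45, LT = p².
f_3 = -10pq - 7p - 2q² - 5q - 18, LT = pq.

S(f_1,f_2): lcm = p². S = -3/7pq² - 3/7pq - 7/3p + 10/3q + 15.
  reduce S modulo (f_1, f_2, f_3):
  remainder -9/49q⁴ - 18/49q³ - 163/49q² + 4/21q + 10/3 ≠ 0; add h_4 = -9/49q⁴ - 18/49q³ - 163/49q² + 4/21q + 10/3 to the basis.

S(f_1,f_3): lcm = pq. S = -7/10p - 3/7q³ - 22/35q² - 11/2q - 9/5.
  reduce S modulo (f_1, f_2, f_3, h_4):
  remainder -3/7q³ - 13/14q² - 29/5q - 53/10 ≠ 0; add h_5 = -3/7q³ - 13/14q² - 29/5q - 53/10 to the basis.

S(f_2,f_3): lcm = p²q. S = -7/10p² - ⅕pq² - 19/6pq - 9/5p - 10/3q² - 15q.
  reduce S modulo (f_1, f_2, f_3, h_4, h_5):
  remainder -1241/420q² - 27752/1575q - 13199/900 ≠ 0; add h_6 = -1241/420q² - 27752/1575q - 13199/900 to the basis.

S(f_3,h_4): lcm = pq⁴. S = -13/10pq³ - 163/9pq² + 28/27pq + 490/27p + ⅕q⁵ + ½q⁴ + 9/5q³.
  reduce S modulo (f_1, f_2, f_3, h_4, h_5, h_6):
  remainder -140898791/502605q - 140898791/502605 ≠ 0; add h_7 = -140898791/502605q - 140898791/502605 to the basis.

The other S-polynomials (S(f_1,h_4), S(f_2,h_4), S(f_1,h_5), S(f_2,h_5), S(f_3,h_5), S(h_4,h_5), S(f_1,h_6), S(f_2,h_6), S(f_3,h_6), S(h_4,h_6), S(h_5,h_6), S(f_1,h_7), S(f_2,h_7), S(f_3,h_7), S(h_4,h_7), S(h_5,h_7), S(h_6,h_7)) all reduce to 0 modulo the current basis, so we have a Gröbner basis.
Inter-reduce: drop elements whose leading term is divisible by another's, tail-reduce, and make monic.
Reduced Gröbner basis: {p - 5, q + 1}.

Since the basis is lex-ordered, q + 1 is univariate in q. Its roots are {-1}. Back-substituting each root into the other basis elements fixes the other coordinates.
  q = -1: the earlier basis element becomes p - 5 = 0, giving p = 5 — point (5, -1).

{(5, -1)}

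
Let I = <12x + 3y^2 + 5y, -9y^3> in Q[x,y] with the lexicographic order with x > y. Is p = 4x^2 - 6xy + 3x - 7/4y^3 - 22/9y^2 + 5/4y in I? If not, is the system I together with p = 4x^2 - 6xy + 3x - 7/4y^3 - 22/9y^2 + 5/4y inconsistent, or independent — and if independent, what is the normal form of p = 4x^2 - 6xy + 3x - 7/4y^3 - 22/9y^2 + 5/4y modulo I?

First compute the reduced Gröbner basis of I by Buchberger's algorithm.
f_1 = 12x + 3y^2 + 5y, LT = x.
f_2 = -9y^3, LT = y^3.

The S-polynomials (S(f_1,f_2)) all reduce to 0 modulo the current basis, so we have a Gröbner basis.
Inter-reduce: drop elements whose leading term is divisible by another's, tail-reduce, and make monic.
Reduced Gröbner basis: {x + 1/4y^2 + 5/12y, y^3}.
Label its elements g_1 = x + 1/4y^2 + 5/12y, g_2 = y^3.

Reduce p = 4x^2 - 6xy + 3x - 7/4y^3 - 22/9y^2 + 5/4y modulo G:
  leading term x^2: subtract (4x)·g_1 from 4x^2 - 6xy + 3x - 7/4y^3 - 22/9y^2 + 5/4y → -xy^2 - 23/3xy + 3x - 7/4y^3 - 22/9y^2 + 5/4y
  leading term xy^2: subtract (-y^2)·g_1 from -xy^2 - 23/3xy + 3x - 7/4y^3 - 22/9y^2 + 5/4y → -23/3xy + 3x + 1/4y^4 - 4/3y^3 - 22/9y^2 + 5/4y
  leading term xy: subtract (-23/3y)·g_1 from -23/3xy + 3x + 1/4y^4 - 4/3y^3 - 22/9y^2 + 5/4y → 3x + 1/4y^4 + 7/12y^3 + 3/4y^2 + 5/4y
  leading term x: subtract (3)·g_1 from 3x + 1/4y^4 + 7/12y^3 + 3/4y^2 + 5/4y → 1/4y^4 + 7/12y^3
  leading term y^4: subtract (1/4y)·g_2 from 1/4y^4 + 7/12y^3 → 7/12y^3
  leading term y^3: subtract (7/12)·g_2 from 7/12y^3 → 0
  normal form = 0.
Since the normal form is 0, p ∈ I.

4x^2 - 6xy + 3x - 7/4y^3 - 22/9y^2 + 5/4y lies in I (it reduces to 0).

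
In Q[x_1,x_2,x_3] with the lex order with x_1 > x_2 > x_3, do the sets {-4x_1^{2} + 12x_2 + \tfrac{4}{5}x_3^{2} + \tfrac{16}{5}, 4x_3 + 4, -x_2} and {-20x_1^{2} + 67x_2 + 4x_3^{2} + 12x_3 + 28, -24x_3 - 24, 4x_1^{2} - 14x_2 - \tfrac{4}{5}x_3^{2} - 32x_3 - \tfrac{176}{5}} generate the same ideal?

Two ideals are equal iff their reduced Gröbner bases coincide (the reduced basis is unique for a fixed ordering).
Buchberger on the first generating set:
f_1 = -4x_1^{2} + 12x_2 + \tfrac{4}{5}x_3^{2} + \tfrac{16}{5}, LT = x_1^{2}.
f_2 = 4x_3 + 4, LT = x_3.
f_3 = -x_2, LT = x_2.

The S-polynomials (S(f_1,f_2), S(f_1,f_3), S(f_2,f_3)) all reduce to 0 modulo the current basis, so we have a Gröbner basis.
Inter-reduce: drop elements whose leading term is divisible by another's, tail-reduce, and make monic.
Reduced Gröbner basis: {x_1^{2} - 1, x_2, x_3 + 1}.

Buchberger on the second generating set:
h_1 = -20x_1^{2} + 67x_2 + 4x_3^{2} + 12x_3 + 28, LT = x_1^{2}.
h_2 = -24x_3 - 24, LT = x_3.
h_3 = 4x_1^{2} - 14x_2 - \tfrac{4}{5}x_3^{2} - 32x_3 - \tfrac{176}{5}, LT = x_1^{2}.

S(h_1,h_3): lcm = x_1^{2}. S = \tfrac{3}{20}x_2 + \tfrac{37}{5}x_3 + \tfrac{37}{5}.
  leading term x_2: no divisor's leading term divides it; move \tfrac{3}{20}x_2 to the remainder.
  leading term x_3: subtract (-\tfrac{37}{120})·h_2 from \tfrac{37}{5}x_3 + \tfrac{37}{5} → 0
  remainder \tfrac{3}{20}x_2 ≠ 0; add k_4 = \tfrac{3}{20}x_2 to the basis.

The other S-polynomials (S(h_1,h_2), S(h_2,h_3), S(h_1,k_4), S(h_2,k_4), S(h_3,k_4)) all reduce to 0 modulo the current basis, so we have a Gröbner basis.
Inter-reduce: drop elements whose leading term is divisible by another's, tail-reduce, and make monic.
Reduced Gröbner basis: {x_1^{2} - 1, x_2, x_3 + 1}.

These coincide, so the ideals are equal.

Yes, the ideals are equal.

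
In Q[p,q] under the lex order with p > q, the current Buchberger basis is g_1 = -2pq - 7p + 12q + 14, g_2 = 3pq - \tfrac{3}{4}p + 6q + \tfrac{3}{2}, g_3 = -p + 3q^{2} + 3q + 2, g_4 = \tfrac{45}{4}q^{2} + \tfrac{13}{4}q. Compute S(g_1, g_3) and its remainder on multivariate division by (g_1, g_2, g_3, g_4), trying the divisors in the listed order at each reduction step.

lcm(LM(g_1), LM(g_3)) = pq.
S = (lcm/LT(g_1))·g_1 − (lcm/LT(g_3))·g_3 = \tfrac{7}{2}p + 3q^{3} + 3q^{2} - 4q - 7.
Reduce S modulo (g_1, g_2, g_3, g_4) in that order:
  leading term p: subtract (-\tfrac{7}{2})·g_3 from \tfrac{7}{2}p + 3q^{3} + 3q^{2} - 4q - 7 → 3q^{3} + \tfrac{27}{2}q^{2} + \tfrac{13}{2}q
  leading term q^{3}: subtract (\tfrac{4}{15}q)·g_4 from 3q^{3} + \tfrac{27}{2}q^{2} + \tfrac{13}{2}q → \tfrac{379}{30}q^{2} + \tfrac{13}{2}q
  leading term q^{2}: subtract (\tfrac{758}{675})·g_4 from \tfrac{379}{30}q^{2} + \tfrac{13}{2}q → \tfrac{1924}{675}q
  leading term q: no divisor's leading term divides it; move \tfrac{1924}{675}q to the remainder.
The remainder \tfrac{1924}{675}q is nonzero, so it would be added as the next basis element.
An S-polynomial is built so that the two leading terms cancel; whether anything survives reduction is exactly the Gröbner-basis criterion.

S(g_1, g_3) = \tfrac{7}{2}p + 3q^{3} + 3q^{2} - 4q - 7; remainder on division = \tfrac{1924}{675}q.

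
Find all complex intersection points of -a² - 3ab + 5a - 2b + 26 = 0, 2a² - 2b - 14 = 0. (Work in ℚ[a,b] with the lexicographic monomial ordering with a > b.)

Compute a lex Gröbner basis by Buchberger's algorithm.
f_1 = -a² - 3ab + 5a - 2b + 26, LT = a².
f_2 = 2a² - 2b - 14, LT = a².

S(f_1,f_2): lcm = a². S = 3ab - 5a + 3b - 19.
  leading term ab: no divisor's leading term divides it; move 3ab to the remainder.
  leading term a: no divisor's leading term divides it; move -5a to the remainder.
  leading term b: no divisor's leading term divides it; move 3b to the remainder.
  leading term 1: no divisor's leading term divides it; move -19 to the remainder.
  remainder 3ab - 5a + 3b - 19 ≠ 0; add h_3 = 3ab - 5a + 3b - 19 to the basis.

S(f_1,h_3): lcm = a²b. S = 5/3a² + 3ab² - 6ab + 19/3a + 2b² - 26b.
  leading term a²: subtract (-5/3)·f_1 from 5/3a² + 3ab² - 6ab + 19/3a + 2b² - 26b → 3ab² - 11ab + 44/3a + 2b² - 88/3b + 130/3
  leading term ab²: subtract (b)·h_3 from 3ab² - 11ab + 44/3a + 2b² - 88/3b + 130/3 → -6ab + 44/3a - b² - 31/3b + 130/3
  leading term ab: subtract (-2)·h_3 from -6ab + 44/3a - b² - 31/3b + 130/3 → 14/3a - b² - 13/3b + 16/3
  leading term a: no divisor's leading term divides it; move 14/3a to the remainder.
  leading term b²: no divisor's leading term divides it; move -b² to the remainder.
  leading term b: no divisor's leading term divides it; move -13/3b to the remainder.
  leading term 1: no divisor's leading term divides it; move 16/3 to the remainder.
  remainder 14/3a - b² - 13/3b + 16/3 ≠ 0; add h_4 = 14/3a - b² - 13/3b + 16/3 to the basis.

S(h_3,h_4): lcm = ab. S = -5/3a + 3/14b³ + 13/14b² - 1/7b - 19/3.
  leading term a: subtract (-5/14)·h_4 from -5/3a + 3/14b³ + 13/14b² - 1/7b - 19/3 → 3/14b³ + 4/7b² - 71/42b - 31/7
  leading term b³: no divisor's leading term divides it; move 3/14b³ to the remainder.
  leading term b²: no divisor's leading term divides it; move 4/7b² to the remainder.
  leading term b: no divisor's leading term divides it; move -71/42b to the remainder.
  leading term 1: no divisor's leading term divides it; move -31/7 to the remainder.
  remainder 3/14b³ + 4/7b² - 71/42b - 31/7 ≠ 0; add h_5 = 3/14b³ + 4/7b² - 71/42b - 31/7 to the basis.

The other S-polynomials (S(f_2,h_3), S(f_1,h_4), S(f_2,h_4), S(f_1,h_5), S(f_2,h_5), S(h_3,h_5), S(h_4,h_5)) all reduce to 0 modulo the current basis, so we have a Gröbner basis.
Inter-reduce: drop elements whose leading term is divisible by another's, tail-reduce, and make monic.
Reduced Gröbner basis: {a - 3/14b² - 13/14b + 8/7, b³ + 8/3b² - 71/9b - 62/3}.

Elimination: the polynomial b³ + 8/3b² - 71/9b - 62/3 lies in the elimination ideal for b, so b ∈ {-3, 1/6 - sqrt(249)/6, 1/6 + sqrt(249)/6}. For each such b, the remaining basis elements (now univariate) give the rest of the solution.
  b = -3: the earlier basis element becomes a + 2 = 0, giving a = -2 — point (-2, -3).
  b = 1/6 - sqrt(249)/6: the earlier basis element becomes a - 1/2 + sqrt(249)/6 = 0, giving a = 1/2 - sqrt(249)/6 — point (1/2 - sqrt(249)/6, 1/6 - sqrt(249)/6).
  b = 1/6 + sqrt(249)/6: the earlier basis element becomes a - sqrt(249)/6 - 1/2 = 0, giving a = 1/2 + sqrt(249)/6 — point (1/2 + sqrt(249)/6, 1/6 + sqrt(249)/6).
Each listed point satisfies every original equation (direct substitution).
This is the nonlinear analogue of row-reducing a linear system.

{(-2, -3), (1/2 - sqrt(249)/6, 1/6 - sqrt(249)/6), (1/2 + sqrt(249)/6, 1/6 + sqrt(249)/6)}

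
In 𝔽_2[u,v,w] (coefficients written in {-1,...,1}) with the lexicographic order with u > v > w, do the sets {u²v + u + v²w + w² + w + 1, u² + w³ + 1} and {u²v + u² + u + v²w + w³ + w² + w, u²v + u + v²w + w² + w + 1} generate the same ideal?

Yes, the ideals are equal.

For a fixed monomial order, each ideal has a unique reduced Gröbner basis; comparing bases decides equality.
Buchberger on the first generating set:
f_1 = u²v + u + v²w + w² + w + 1, LT = u²v.
f_2 = u² + w³ + 1, LT = u².

S(f_1,f_2): lcm = u²v. S = u + v²w + vw³ + v + w² + w + 1.
  reduce S modulo (f_1, f_2):
  remainder u + v²w + vw³ + v + w² + w + 1 ≠ 0; add g_3 = u + v²w + vw³ + v + w² + w + 1 to the basis.

S(f_1,g_3): lcm = u²v. S = uv³w + uv²w³ + uv² + uvw² + uvw + uv + u + v²w + w² + w + 1.
  reduce S modulo (f_1, f_2, g_3):
  remainder v⁵w² + v³w⁶ + v³ + vw⁴ + vw³ + vw² ≠ 0; add g_4 = v⁵w² + v³w⁶ + v³ + vw⁴ + vw³ + vw² to the basis.

S(f_2,g_3): lcm = u². S = uv²w + uvw³ + uv + uw² + uw + u + w³ + 1.
  reduce S modulo (f_1, f_2, g_3, g_4):
  remainder v⁴w² + v²w⁶ + v² + w⁴ + w³ + w² ≠ 0; add g_5 = v⁴w² + v²w⁶ + v² + w⁴ + w³ + w² to the basis.

The other S-polynomials (S(f_1,g_4), S(f_2,g_4), S(g_3,g_4), S(f_1,g_5), S(f_2,g_5), S(g_3,g_5), S(g_4,g_5)) all reduce to 0 modulo the current basis, so we have a Gröbner basis.
Inter-reduce: drop elements whose leading term is divisible by another's, tail-reduce, and make monic.
Reduced Gröbner basis: {u + v²w + vw³ + v + w² + w + 1, v⁴w² + v²w⁶ + v² + w⁴ + w³ + w²}.

Buchberger on the second generating set:
h_1 = u²v + u² + u + v²w + w³ + w² + w, LT = u²v.
h_2 = u²v + u + v²w + w² + w + 1, LT = u²v.

S(h_1,h_2): lcm = u²v. S = u² + w³ + 1.
  reduce S modulo (h_1, h_2):
  remainder u² + w³ + 1 ≠ 0; add k_3 = u² + w³ + 1 to the basis.

S(h_1,k_3): lcm = u²v. S = u² + u + v²w + vw³ + v + w³ + w² + w.
  reduce S modulo (h_1, h_2, k_3):
  remainder u + v²w + vw³ + v + w² + w + 1 ≠ 0; add k_4 = u + v²w + vw³ + v + w² + w + 1 to the basis.

S(h_1,k_4): lcm = u²v. S = u² + uv³w + uv²w³ + uv² + uvw² + uvw + uv + u + v²w + w³ + w² + w.
  reduce S modulo (h_1, h_2, k_3, k_4):
  remainder v⁵w² + v³w⁶ + v³ + vw⁴ + vw³ + vw² ≠ 0; add k_5 = v⁵w² + v³w⁶ + v³ + vw⁴ + vw³ + vw² to the basis.

S(k_3,k_4): lcm = u². S = uv²w + uvw³ + uv + uw² + uw + u + w³ + 1.
  reduce S modulo (h_1, h_2, k_3, k_4, k_5):
  remainder v⁴w² + v²w⁶ + v² + w⁴ + w³ + w² ≠ 0; add k_6 = v⁴w² + v²w⁶ + v² + w⁴ + w³ + w² to the basis.

The other S-polynomials (S(h_2,k_3), S(h_2,k_4), S(h_1,k_5), S(h_2,k_5), S(k_3,k_5), S(k_4,k_5), S(h_1,k_6), S(h_2,k_6), S(k_3,k_6), S(k_4,k_6), S(k_5,k_6)) all reduce to 0 modulo the current basis, so we have a Gröbner basis.
Inter-reduce: drop elements whose leading term is divisible by another's, tail-reduce, and make monic.
Reduced Gröbner basis: {u + v²w + vw³ + v + w² + w + 1, v⁴w² + v²w⁶ + v² + w⁴ + w³ + w²}.

Same reduced basis, so the two generating sets span the same ideal.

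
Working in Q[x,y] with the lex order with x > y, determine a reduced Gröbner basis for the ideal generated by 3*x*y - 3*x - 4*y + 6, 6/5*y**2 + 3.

G = {x - 4/21*y - 32/21, y**2 + 5/2}

f_1 = 3*x*y - 3*x - 4*y + 6, LT = x*y.
f_2 = 6/5*y**2 + 3, LT = y**2.

S(f_1,f_2): lcm = x*y**2. S = -x*y - 5/2*x - 4/3*y**2 + 2*y.
  leading term x*y: subtract (-1/3)·f_1 from -x*y - 5/2*x - 4/3*y**2 + 2*y → -7/2*x - 4/3*y**2 + 2/3*y + 2
  leading term x: no divisor's leading term divides it; move -7/2*x to the remainder.
  leading term y**2: subtract (-10/9)·f_2 from -4/3*y**2 + 2/3*y + 2 → 2/3*y + 16/3
  leading term y: no divisor's leading term divides it; move 2/3*y to the remainder.
  leading term 1: no divisor's leading term divides it; move 16/3 to the remainder.
  remainder -7/2*x + 2/3*y + 16/3 ≠ 0; add g_3 = -7/2*x + 2/3*y + 16/3 to the basis.

The other S-polynomials (S(f_1,g_3), S(f_2,g_3)) all reduce to 0 modulo the current basis, so we have a Gröbner basis.
Inter-reduce: drop elements whose leading term is divisible by another's, tail-reduce, and make monic.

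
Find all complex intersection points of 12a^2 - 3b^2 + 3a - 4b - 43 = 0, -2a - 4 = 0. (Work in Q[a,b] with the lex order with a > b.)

{(-2, -1), (-2, -1/3)}

Compute a lex Gröbner basis by Buchberger's algorithm.
f_1 = 12a^2 + 3a - 3b^2 - 4b - 43, LT = a^2.
f_2 = -2a - 4, LT = a.

S(f_1,f_2): lcm = a^2. S = -7/4a - 1/4b^2 - 1/3b - 43/12.
  reduce S modulo (f_1, f_2):
  remainder -1/4b^2 - 1/3b - 1/12 ≠ 0; add h_3 = -1/4b^2 - 1/3b - 1/12 to the basis.

The other S-polynomials (S(f_1,h_3), S(f_2,h_3)) all reduce to 0 modulo the current basis, so we have a Gröbner basis.
Inter-reduce: drop elements whose leading term is divisible by another's, tail-reduce, and make monic.
Reduced Gröbner basis: {a + 2, b^2 + 4/3b + 1/3}.

Elimination: the polynomial b^2 + 4/3b + 1/3 lies in the elimination ideal for b, so b ∈ {-1, -1/3}. For each such b, the remaining basis elements (now univariate) give the rest of the solution.
  b = -1: the earlier basis element becomes a + 2 = 0, giving a = -2 — point (-2, -1).
  b = -1/3: the earlier basis element becomes a + 2 = 0, giving a = -2 — point (-2, -1/3).
Zero-dimensionality of the ideal guarantees finitely many solutions over ℂ.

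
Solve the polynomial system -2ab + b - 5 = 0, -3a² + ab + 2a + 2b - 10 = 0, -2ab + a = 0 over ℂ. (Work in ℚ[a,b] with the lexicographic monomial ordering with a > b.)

{(0, 5)}

Compute a lex Gröbner basis by Buchberger's algorithm.
f_1 = -2ab + b - 5, LT = ab.
f_2 = -3a² + ab + 2a + 2b - 10, LT = a².
f_3 = -2ab + a, LT = ab.

S(f_1,f_2): lcm = a²b. S = ⅓ab² + ⅙ab + 5/2a + ⅔b² - 10/3b.
  leading term ab²: subtract (-⅙b)·f_1 from ⅓ab² + ⅙ab + 5/2a + ⅔b² - 10/3b → ⅙ab + 5/2a + ⅚b² - 25/6b
  leading term ab: subtract (-1/12)·f_1 from ⅙ab + 5/2a + ⅚b² - 25/6b → 5/2a + ⅚b² - 49/12b - 5/12
  leading term a: no divisor's leading term divides it; move 5/2a to the remainder.
  leading term b²: no divisor's leading term divides it; move ⅚b² to the remainder.
  leading term b: no divisor's leading term divides it; move -49/12b to the remainder.
  leading term 1: no divisor's leading term divides it; move -5/12 to the remainder.
  remainder 5/2a + ⅚b² - 49/12b - 5/12 ≠ 0; add h_4 = 5/2a + ⅚b² - 49/12b - 5/12 to the basis.

S(f_1,f_3): lcm = ab. S = ½a - ½b + 5/2.
  leading term a: subtract (⅕)·h_4 from ½a - ½b + 5/2 → -⅙b² + 19/60b + 31/12
  leading term b²: no divisor's leading term divides it; move -⅙b² to the remainder.
  leading term b: no divisor's leading term divides it; move 19/60b to the remainder.
  leading term 1: no divisor's leading term divides it; move 31/12 to the remainder.
  remainder -⅙b² + 19/60b + 31/12 ≠ 0; add h_5 = -⅙b² + 19/60b + 31/12 to the basis.

S(f_2,f_3): lcm = a²b. S = ½a² - ⅓ab² - ⅔ab - ⅔b² + 10/3b.
  leading term a²: subtract (-⅙)·f_2 from ½a² - ⅓ab² - ⅔ab - ⅔b² + 10/3b → -⅓ab² - ½ab + ⅓a - ⅔b² + 11/3b - 5/3
  leading term ab²: subtract (⅙b)·f_1 from -⅓ab² - ½ab + ⅓a - ⅔b² + 11/3b - 5/3 → -½ab + ⅓a - ⅚b² + 9/2b - 5/3
  leading term ab: subtract (¼)·f_1 from -½ab + ⅓a - ⅚b² + 9/2b - 5/3 → ⅓a - ⅚b² + 17/4b - 5/12
  leading term a: subtract (2/15)·h_4 from ⅓a - ⅚b² + 17/4b - 5/12 → -17/18b² + 863/180b - 13/36
  leading term b²: subtract (17/3)·h_5 from -17/18b² + 863/180b - 13/36 → 3b - 15
  leading term b: no divisor's leading term divides it; move 3b to the remainder.
  leading term 1: no divisor's leading term divides it; move -15 to the remainder.
  remainder 3b - 15 ≠ 0; add h_6 = 3b - 15 to the basis.

S(f_1,h_4): lcm = ab. S = -⅓b³ + 49/30b² - ⅓b + 5/2.
  leading term b³: subtract (2b)·h_5 from -⅓b³ + 49/30b² - ⅓b + 5/2 → b² - 11/2b + 5/2
  leading term b²: subtract (-6)·h_5 from b² - 11/2b + 5/2 → -18/5b + 18
  leading term b: subtract (-6/5)·h_6 from -18/5b + 18 → 0
  remainder 0.

S(f_2,h_4): lcm = a². S = -⅓ab² + 13/10ab - ½a - ⅔b + 10/3.
  leading term ab²: subtract (⅙b)·f_1 from -⅓ab² + 13/10ab - ½a - ⅔b + 10/3 → 13/10ab - ½a - ⅙b² + ⅙b + 10/3
  leading term ab: subtract (-13/20)·f_1 from 13/10ab - ½a - ⅙b² + ⅙b + 10/3 → -½a - ⅙b² + 49/60b + 1/12
  leading term a: subtract (-⅕)·h_4 from -½a - ⅙b² + 49/60b + 1/12 → 0
  remainder 0.

S(f_3,h_4): lcm = ab. S = -½a - ⅓b³ + 49/30b² + ⅙b.
  leading term a: subtract (-⅕)·h_4 from -½a - ⅓b³ + 49/30b² + ⅙b → -⅓b³ + 9/5b² - 13/20b - 1/12
  leading term b³: subtract (2b)·h_5 from -⅓b³ + 9/5b² - 13/20b - 1/12 → 7/6b² - 349/60b - 1/12
  leading term b²: subtract (-7)·h_5 from 7/6b² - 349/60b - 1/12 → -18/5b + 18
  leading term b: subtract (-6/5)·h_6 from -18/5b + 18 → 0
  remainder 0.

S(f_1,h_5): lcm = ab². S = 19/10ab + 31/2a - ½b² + 5/2b.
  leading term ab: subtract (-19/20)·f_1 from 19/10ab + 31/2a - ½b² + 5/2b → 31/2a - ½b² + 69/20b - 19/4
  leading term a: subtract (31/5)·h_4 from 31/2a - ½b² + 69/20b - 19/4 → -17/3b² + 863/30b - 13/6
  leading term b²: subtract (34)·h_5 from -17/3b² + 863/30b - 13/6 → 18b - 90
  leading term b: subtract (6)·h_6 from 18b - 90 → 0
  remainder 0.

S(f_2,h_5): leading monomials are coprime, so the S-polynomial reduces to 0 (Buchberger's first criterion).
S(f_3,h_5): lcm = ab². S = 7/5ab + 31/2a.
  leading term ab: subtract (-7/10)·f_1 from 7/5ab + 31/2a → 31/2a + 7/10b - 7/2
  leading term a: subtract (31/5)·h_4 from 31/2a + 7/10b - 7/2 → -31/6b² + 1561/60b - 11/12
  leading term b²: subtract (31)·h_5 from -31/6b² + 1561/60b - 11/12 → 81/5b - 81
  leading term b: subtract (27/5)·h_6 from 81/5b - 81 → 0
  remainder 0.

S(h_4,h_5): leading monomials are coprime, so the S-polynomial reduces to 0 (Buchberger's first criterion).
S(f_1,h_6): lcm = ab. S = 5a - ½b + 5/2.
  leading term a: subtract (2)·h_4 from 5a - ½b + 5/2 → -5/3b² + 23/3b + 10/3
  leading term b²: subtract (10)·h_5 from -5/3b² + 23/3b + 10/3 → 9/2b - 45/2
  leading term b: subtract (3/2)·h_6 from 9/2b - 45/2 → 0
  remainder 0.

S(f_2,h_6): leading monomials are coprime, so the S-polynomial reduces to 0 (Buchberger's first criterion).
S(f_3,h_6): lcm = ab. S = 9/2a.
  leading term a: subtract (9/5)·h_4 from 9/2a → -3/2b² + 147/20b + ¾
  leading term b²: subtract (9)·h_5 from -3/2b² + 147/20b + ¾ → 9/2b - 45/2
  leading term b: subtract (3/2)·h_6 from 9/2b - 45/2 → 0
  remainder 0.

S(h_4,h_6): leading monomials are coprime, so the S-polynomial reduces to 0 (Buchberger's first criterion).
S(h_5,h_6): lcm = b². S = 31/10b - 31/2.
  leading term b: subtract (31/30)·h_6 from 31/10b - 31/2 → 0
  remainder 0.

Every S-polynomial of the final basis reduces to 0, so we have a Gröbner basis.
Inter-reduce: drop elements whose leading term is divisible by another's, tail-reduce, and make monic.
Reduced Gröbner basis: {a, b - 5}.

Since the basis is lex-ordered, b - 5 is univariate in b. Its roots are {5}. Back-substituting each root into the other basis elements fixes the other coordinates.
  b = 5: the earlier basis element becomes a = 0, giving a = 0 — point (0, 5).
Each listed point satisfies every original equation (direct substitution).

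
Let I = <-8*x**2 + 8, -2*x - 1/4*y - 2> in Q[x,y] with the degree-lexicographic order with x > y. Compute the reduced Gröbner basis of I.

f_1 = -8*x**2 + 8, LT = x**2.
f_2 = -2*x - 1/4*y - 2, LT = x.

S(f_1,f_2): lcm = x**2. S = -1/8*x*y - x - 1.
  leading term x*y: subtract (1/16*y)·f_2 from -1/8*x*y - x - 1 → 1/64*y**2 - x + 1/8*y - 1
  leading term y**2: no divisor's leading term divides it; move 1/64*y**2 to the remainder.
  leading term x: subtract (1/2)·f_2 from -x + 1/8*y - 1 → 1/4*y
  leading term y: no divisor's leading term divides it; move 1/4*y to the remainder.
  remainder 1/64*y**2 + 1/4*y ≠ 0; add g_3 = 1/64*y**2 + 1/4*y to the basis.

The other S-polynomials (S(f_1,g_3), S(f_2,g_3)) all reduce to 0 modulo the current basis, so we have a Gröbner basis.
Inter-reduce: drop elements whose leading term is divisible by another's, tail-reduce, and make monic.

G = {y**2 + 16*y, x + 1/8*y + 1}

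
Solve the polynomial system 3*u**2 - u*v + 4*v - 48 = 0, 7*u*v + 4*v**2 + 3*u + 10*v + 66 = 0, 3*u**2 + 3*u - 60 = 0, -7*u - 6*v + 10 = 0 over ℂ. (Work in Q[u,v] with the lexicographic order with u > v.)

Compute a lex Gröbner basis by Buchberger's algorithm.
f_1 = 3*u**2 - u*v + 4*v - 48, LT = u**2.
f_2 = 7*u*v + 3*u + 4*v**2 + 10*v + 66, LT = u*v.
f_3 = 3*u**2 + 3*u - 60, LT = u**2.
f_4 = -7*u - 6*v + 10, LT = u.

S(f_1,f_2): lcm = u**2*v. S = -3/7*u**2 - 19/21*u*v**2 - 10/7*u*v - 66/7*u + 4/3*v**2 - 16*v.
  leading term u**2: subtract (-1/7)·f_1 from -3/7*u**2 - 19/21*u*v**2 - 10/7*u*v - 66/7*u + 4/3*v**2 - 16*v → -19/21*u*v**2 - 11/7*u*v - 66/7*u + 4/3*v**2 - 108/7*v - 48/7
  leading term u*v**2: subtract (-19/147*v)·f_2 from -19/21*u*v**2 - 11/7*u*v - 66/7*u + 4/3*v**2 - 108/7*v - 48/7 → -58/49*u*v - 66/7*u + 76/147*v**3 + 386/147*v**2 - 338/49*v - 48/7
  leading term u*v: subtract (-58/343)·f_2 from -58/49*u*v - 66/7*u + 76/147*v**3 + 386/147*v**2 - 338/49*v - 48/7 → -3060/343*u + 76/147*v**3 + 3398/1029*v**2 - 1786/343*v + 1476/343
  leading term u: subtract (3060/2401)·f_4 from -3060/343*u + 76/147*v**3 + 3398/1029*v**2 - 1786/343*v + 1476/343 → 76/147*v**3 + 3398/1029*v**2 + 5858/2401*v - 20268/2401
  leading term v**3: no divisor's leading term divides it; move 76/147*v**3 to the remainder.
  leading term v**2: no divisor's leading term divides it; move 3398/1029*v**2 to the remainder.
  leading term v: no divisor's leading term divides it; move 5858/2401*v to the remainder.
  leading term 1: no divisor's leading term divides it; move -20268/2401 to the remainder.
  remainder 76/147*v**3 + 3398/1029*v**2 + 5858/2401*v - 20268/2401 ≠ 0; add h_5 = 76/147*v**3 + 3398/1029*v**2 + 5858/2401*v - 20268/2401 to the basis.

S(f_1,f_3): lcm = u**2. S = -1/3*u*v - u + 4/3*v + 4.
  leading term u*v: subtract (-1/21)·f_2 from -1/3*u*v - u + 4/3*v + 4 → -6/7*u + 4/21*v**2 + 38/21*v + 50/7
  leading term u: subtract (6/49)·f_4 from -6/7*u + 4/21*v**2 + 38/21*v + 50/7 → 4/21*v**2 + 374/147*v + 290/49
  leading term v**2: no divisor's leading term divides it; move 4/21*v**2 to the remainder.
  leading term v: no divisor's leading term divides it; move 374/147*v to the remainder.
  leading term 1: no divisor's leading term divides it; move 290/49 to the remainder.
  remainder 4/21*v**2 + 374/147*v + 290/49 ≠ 0; add h_6 = 4/21*v**2 + 374/147*v + 290/49 to the basis.

S(f_1,f_4): lcm = u**2. S = -25/21*u*v + 10/7*u + 4/3*v - 16.
  leading term u*v: subtract (-25/147)·f_2 from -25/21*u*v + 10/7*u + 4/3*v - 16 → 95/49*u + 100/147*v**2 + 446/147*v - 234/49
  leading term u: subtract (-95/343)·f_4 from 95/49*u + 100/147*v**2 + 446/147*v - 234/49 → 100/147*v**2 + 1412/1029*v - 688/343
  leading term v**2: subtract (25/7)·h_6 from 100/147*v**2 + 1412/1029*v - 688/343 → -54/7*v - 162/7
  leading term v: no divisor's leading term divides it; move -54/7*v to the remainder.
  leading term 1: no divisor's leading term divides it; move -162/7 to the remainder.
  remainder -54/7*v - 162/7 ≠ 0; add h_7 = -54/7*v - 162/7 to the basis.

The other S-polynomials (S(f_2,f_3), S(f_2,f_4), S(f_3,f_4), S(f_1,h_5), S(f_2,h_5), S(f_3,h_5), S(f_4,h_5), S(f_1,h_6), S(f_2,h_6), S(f_3,h_6), S(f_4,h_6), S(h_5,h_6), S(f_1,h_7), S(f_2,h_7), S(f_3,h_7), S(f_4,h_7), S(h_5,h_7), S(h_6,h_7)) all reduce to 0 modulo the current basis, so we have a Gröbner basis.
Inter-reduce: drop elements whose leading term is divisible by another's, tail-reduce, and make monic.
Reduced Gröbner basis: {u - 4, v + 3}.

A lex Gröbner basis eliminates variables successively. Here v + 3 depends only on v, with roots {-3}; lifting each root through the earlier basis elements recovers the full solutions.
  v = -3: the earlier basis element becomes u - 4 = 0, giving u = 4 — point (4, -3).

{(4, -3)}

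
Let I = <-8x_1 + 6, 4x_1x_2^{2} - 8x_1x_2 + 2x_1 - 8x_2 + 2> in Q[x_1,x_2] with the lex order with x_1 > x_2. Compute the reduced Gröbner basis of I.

f_1 = -8x_1 + 6, LT = x_1.
f_2 = 4x_1x_2^{2} - 8x_1x_2 + 2x_1 - 8x_2 + 2, LT = x_1x_2^{2}.

S(f_1,f_2): lcm = x_1x_2^{2}. S = 2x_1x_2 - \tfrac{1}{2}x_1 - \tfrac{3}{4}x_2^{2} + 2x_2 - \tfrac{1}{2}.
  leading term x_1x_2: subtract (-\tfrac{1}{4}x_2)·f_1 from 2x_1x_2 - \tfrac{1}{2}x_1 - \tfrac{3}{4}x_2^{2} + 2x_2 - \tfrac{1}{2} → -\tfrac{1}{2}x_1 - \tfrac{3}{4}x_2^{2} + \tfrac{7}{2}x_2 - \tfrac{1}{2}
  leading term x_1: subtract (\tfrac{1}{16})·f_1 from -\tfrac{1}{2}x_1 - \tfrac{3}{4}x_2^{2} + \tfrac{7}{2}x_2 - \tfrac{1}{2} → -\tfrac{3}{4}x_2^{2} + \tfrac{7}{2}x_2 - \tfrac{7}{8}
  leading term x_2^{2}: no divisor's leading term divides it; move -\tfrac{3}{4}x_2^{2} to the remainder.
  leading term x_2: no divisor's leading term divides it; move \tfrac{7}{2}x_2 to the remainder.
  leading term 1: no divisor's leading term divides it; move -\tfrac{7}{8} to the remainder.
  remainder -\tfrac{3}{4}x_2^{2} + \tfrac{7}{2}x_2 - \tfrac{7}{8} ≠ 0; add g_3 = -\tfrac{3}{4}x_2^{2} + \tfrac{7}{2}x_2 - \tfrac{7}{8} to the basis.

The other S-polynomials (S(f_1,g_3), S(f_2,g_3)) all reduce to 0 modulo the current basis, so we have a Gröbner basis.
Inter-reduce: drop elements whose leading term is divisible by another's, tail-reduce, and make monic.

G = {x_1 - \tfrac{3}{4}, x_2^{2} - \tfrac{14}{3}x_2 + \tfrac{7}{6}}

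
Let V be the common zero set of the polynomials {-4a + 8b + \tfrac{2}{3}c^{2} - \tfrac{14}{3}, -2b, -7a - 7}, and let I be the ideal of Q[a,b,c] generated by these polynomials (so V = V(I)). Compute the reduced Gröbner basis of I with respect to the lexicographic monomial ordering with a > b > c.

This is the nonlinear analogue of row-reducing a linear system.

f_1 = -4a + 8b + \tfrac{2}{3}c^{2} - \tfrac{14}{3}, LT = a.
f_2 = -2b, LT = b.
f_3 = -7a - 7, LT = a.

S(f_1,f_3): lcm = a. S = -2b - \tfrac{1}{6}c^{2} + \tfrac{1}{6}.
  leading term b: subtract (1)·f_2 from -2b - \tfrac{1}{6}c^{2} + \tfrac{1}{6} → -\tfrac{1}{6}c^{2} + \tfrac{1}{6}
  leading term c^{2}: no divisor's leading term divides it; move -\tfrac{1}{6}c^{2} to the remainder.
  leading term 1: no divisor's leading term divides it; move \tfrac{1}{6} to the remainder.
  remainder -\tfrac{1}{6}c^{2} + \tfrac{1}{6} ≠ 0; add g_4 = -\tfrac{1}{6}c^{2} + \tfrac{1}{6} to the basis.

The other S-polynomials (S(f_1,f_2), S(f_2,f_3), S(f_1,g_4), S(f_2,g_4), S(f_3,g_4)) all reduce to 0 modulo the current basis, so we have a Gröbner basis.
Inter-reduce: drop elements whose leading term is divisible by another's, tail-reduce, and make monic.

G = {a + 1, b, c^{2} - 1}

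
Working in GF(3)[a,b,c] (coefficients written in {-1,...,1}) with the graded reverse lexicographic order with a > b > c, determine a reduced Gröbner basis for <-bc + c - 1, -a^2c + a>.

G = {a^2 + ab - a, bc - c + 1}

f_1 = -bc + c - 1, LT = bc.
f_2 = -a^2c + a, LT = a^2c.

S(f_1,f_2): lcm = a^2bc. S = -a^2c + a^2 + ab.
  reduce S modulo (f_1, f_2):
  remainder a^2 + ab - a ≠ 0; add g_3 = a^2 + ab - a to the basis.

The other S-polynomials (S(f_1,g_3), S(f_2,g_3)) all reduce to 0 modulo the current basis, so we have a Gröbner basis.
Inter-reduce: drop elements whose leading term is divisible by another's, tail-reduce, and make monic.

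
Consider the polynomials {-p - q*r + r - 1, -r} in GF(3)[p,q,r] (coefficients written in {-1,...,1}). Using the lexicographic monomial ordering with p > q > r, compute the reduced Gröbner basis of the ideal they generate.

G = {p + 1, r}

f_1 = -p - q*r + r - 1, LT = p.
f_2 = -r, LT = r.

The S-polynomials (S(f_1,f_2)) all reduce to 0 modulo the current basis, so we have a Gröbner basis.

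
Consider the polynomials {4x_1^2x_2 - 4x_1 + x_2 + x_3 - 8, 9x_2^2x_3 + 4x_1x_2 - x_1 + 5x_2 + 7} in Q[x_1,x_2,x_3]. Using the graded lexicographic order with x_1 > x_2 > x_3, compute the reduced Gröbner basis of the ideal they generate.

f_1 = 4x_1^2x_2 - 4x_1 + x_2 + x_3 - 8, LT = x_1^2x_2.
f_2 = 9x_2^2x_3 + 4x_1x_2 - x_1 + 5x_2 + 7, LT = x_2^2x_3.

S(f_1,f_2): lcm = x_1^2x_2^2x_3. S = -4/9x_1^3x_2 + 1/9x_1^3 - 5/9x_1^2x_2 - x_1x_2x_3 + 1/4x_2^2x_3 + 1/4x_2x_3^2 - 7/9x_1^2 - 2x_2x_3.
  leading term x_1^3x_2: subtract (-1/9x_1)·f_1 from -4/9x_1^3x_2 + 1/9x_1^3 - 5/9x_1^2x_2 - x_1x_2x_3 + 1/4x_2^2x_3 + 1/4x_2x_3^2 - 7/9x_1^2 - 2x_2x_3 → 1/9x_1^3 - 5/9x_1^2x_2 - x_1x_2x_3 + 1/4x_2^2x_3 + 1/4x_2x_3^2 - 11/9x_1^2 + 1/9x_1x_2 + 1/9x_1x_3 - 2x_2x_3 - 8/9x_1
  leading term x_1^3: no divisor's leading term divides it; move 1/9x_1^3 to the remainder.
  leading term x_1^2x_2: subtract (-5/36)·f_1 from -5/9x_1^2x_2 - x_1x_2x_3 + 1/4x_2^2x_3 + 1/4x_2x_3^2 - 11/9x_1^2 + 1/9x_1x_2 + 1/9x_1x_3 - 2x_2x_3 - 8/9x_1 → -x_1x_2x_3 + 1/4x_2^2x_3 + 1/4x_2x_3^2 - 11/9x_1^2 + 1/9x_1x_2 + 1/9x_1x_3 - 2x_2x_3 - 13/9x_1 + 5/36x_2 + 5/36x_3 - 10/9
  leading term x_1x_2x_3: no divisor's leading term divides it; move -x_1x_2x_3 to the remainder.
  leading term x_2^2x_3: subtract (1/36)·f_2 from 1/4x_2^2x_3 + 1/4x_2x_3^2 - 11/9x_1^2 + 1/9x_1x_2 + 1/9x_1x_3 - 2x_2x_3 - 13/9x_1 + 5/36x_2 + 5/36x_3 - 10/9 → 1/4x_2x_3^2 - 11/9x_1^2 + 1/9x_1x_3 - 2x_2x_3 - 17/12x_1 + 5/36x_3 - 47/36
  leading term x_2x_3^2: no divisor's leading term divides it; move 1/4x_2x_3^2 to the remainder.
  leading term x_1^2: no divisor's leading term divides it; move -11/9x_1^2 to the remainder.
  leading term x_1x_3: no divisor's leading term divides it; move 1/9x_1x_3 to the remainder.
  leading term x_2x_3: no divisor's leading term divides it; move -2x_2x_3 to the remainder.
  leading term x_1: no divisor's leading term divides it; move -17/12x_1 to the remainder.
  leading term x_3: no divisor's leading term divides it; move 5/36x_3 to the remainder.
  leading term 1: no divisor's leading term divides it; move -47/36 to the remainder.
  remainder 1/9x_1^3 - x_1x_2x_3 + 1/4x_2x_3^2 - 11/9x_1^2 + 1/9x_1x_3 - 2x_2x_3 - 17/12x_1 + 5/36x_3 - 47/36 ≠ 0; add g_3 = 1/9x_1^3 - x_1x_2x_3 + 1/4x_2x_3^2 - 11/9x_1^2 + 1/9x_1x_3 - 2x_2x_3 - 17/12x_1 + 5/36x_3 - 47/36 to the basis.

The other S-polynomials (S(f_1,g_3), S(f_2,g_3)) all reduce to 0 modulo the current basis, so we have a Gröbner basis.

G = {x_1^3 - 9x_1x_2x_3 + 9/4x_2x_3^2 - 11x_1^2 + x_1x_3 - 18x_2x_3 - 51/4x_1 + 5/4x_3 - 47/4, x_1^2x_2 - x_1 + 1/4x_2 + 1/4x_3 - 2, x_2^2x_3 + 4/9x_1x_2 - 1/9x_1 + 5/9x_2 + 7/9}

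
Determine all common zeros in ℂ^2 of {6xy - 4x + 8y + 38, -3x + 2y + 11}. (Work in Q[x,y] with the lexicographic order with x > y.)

Compute a lex Gröbner basis by Buchberger's algorithm.
f_1 = 6xy - 4x + 8y + 38, LT = xy.
f_2 = -3x + 2y + 11, LT = x.

S(f_1,f_2): lcm = xy. S = -2/3x + 2/3y^2 + 5y + 19/3.
  leading term x: subtract (2/9)·f_2 from -2/3x + 2/3y^2 + 5y + 19/3 → 2/3y^2 + 41/9y + 35/9
  leading term y^2: no divisor's leading term divides it; move 2/3y^2 to the remainder.
  leading term y: no divisor's leading term divides it; move 41/9y to the remainder.
  leading term 1: no divisor's leading term divides it; move 35/9 to the remainder.
  remainder 2/3y^2 + 41/9y + 35/9 ≠ 0; add h_3 = 2/3y^2 + 41/9y + 35/9 to the basis.

S(f_1,h_3): lcm = xy^2. S = -15/2xy - 35/6x + 4/3y^2 + 19/3y.
  leading term xy: subtract (-5/4)·f_1 from -15/2xy - 35/6x + 4/3y^2 + 19/3y → -65/6x + 4/3y^2 + 49/3y + 95/2
  leading term x: subtract (65/18)·f_2 from -65/6x + 4/3y^2 + 49/3y + 95/2 → 4/3y^2 + 82/9y + 70/9
  leading term y^2: subtract (2)·h_3 from 4/3y^2 + 82/9y + 70/9 → 0
  remainder 0.

S(f_2,h_3): leading monomials are coprime, so the S-polynomial reduces to 0 (Buchberger's first criterion).
Every S-polynomial of the final basis reduces to 0, so we have a Gröbner basis.
Inter-reduce: drop elements whose leading term is divisible by another's, tail-reduce, and make monic.
Reduced Gröbner basis: {x - 2/3y - 11/3, y^2 + 41/6y + 35/6}.

A lex Gröbner basis eliminates variables successively. Here y^2 + 41/6y + 35/6 depends only on y, with roots {-35/6, -1}; lifting each root through the earlier basis elements recovers the full solutions.
  y = -35/6: the earlier basis element becomes x + 2/9 = 0, giving x = -2/9 — point (-2/9, -35/6).
  y = -1: the earlier basis element becomes x - 3 = 0, giving x = 3 — point (3, -1).
Check: every point annihilates each of the original generators.

{(-2/9, -35/6), (3, -1)}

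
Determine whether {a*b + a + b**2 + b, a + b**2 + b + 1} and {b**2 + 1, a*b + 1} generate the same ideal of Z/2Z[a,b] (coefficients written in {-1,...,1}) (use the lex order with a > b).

No, the ideals differ.

Two ideals are equal iff their reduced Gröbner bases coincide (the reduced basis is unique for a fixed ordering).
Buchberger on the first generating set:
f_1 = a*b + a + b**2 + b, LT = a*b.
f_2 = a + b**2 + b + 1, LT = a.

S(f_1,f_2): lcm = a*b. S = a + b**3.
  leading term a: subtract (1)·f_2 from a + b**3 → b**3 + b**2 + b + 1
  leading term b**3: no divisor's leading term divides it; move b**3 to the remainder.
  leading term b**2: no divisor's leading term divides it; move b**2 to the remainder.
  leading term b: no divisor's leading term divides it; move b to the remainder.
  leading term 1: no divisor's leading term divides it; move 1 to the remainder.
  remainder b**3 + b**2 + b + 1 ≠ 0; add g_3 = b**3 + b**2 + b + 1 to the basis.

The other S-polynomials (S(f_1,g_3), S(f_2,g_3)) all reduce to 0 modulo the current basis, so we have a Gröbner basis.
Inter-reduce: drop elements whose leading term is divisible by another's, tail-reduce, and make monic.
Reduced Gröbner basis: {a + b**2 + b + 1, b**3 + b**2 + b + 1}.

Buchberger on the second generating set:
h_1 = b**2 + 1, LT = b**2.
h_2 = a*b + 1, LT = a*b.

S(h_1,h_2): lcm = a*b**2. S = a + b.
  leading term a: no divisor's leading term divides it; move a to the remainder.
  leading term b: no divisor's leading term divides it; move b to the remainder.
  remainder a + b ≠ 0; add k_3 = a + b to the basis.

The other S-polynomials (S(h_1,k_3), S(h_2,k_3)) all reduce to 0 modulo the current basis, so we have a Gröbner basis.
Inter-reduce: drop elements whose leading term is divisible by another's, tail-reduce, and make monic.
Reduced Gröbner basis: {a + b, b**2 + 1}.

These differ, so the ideals are not equal.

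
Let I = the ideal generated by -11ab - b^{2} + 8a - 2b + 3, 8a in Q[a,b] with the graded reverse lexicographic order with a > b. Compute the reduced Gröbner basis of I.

This is the nonlinear analogue of row-reducing a linear system.

f_1 = -11ab - b^{2} + 8a - 2b + 3, LT = ab.
f_2 = 8a, LT = a.

S(f_1,f_2): lcm = ab. S = \tfrac{1}{11}b^{2} - \tfrac{8}{11}a + \tfrac{2}{11}b - \tfrac{3}{11}.
  reduce S modulo (f_1, f_2):
  remainder \tfrac{1}{11}b^{2} + \tfrac{2}{11}b - \tfrac{3}{11} ≠ 0; add g_3 = \tfrac{1}{11}b^{2} + \tfrac{2}{11}b - \tfrac{3}{11} to the basis.

The other S-polynomials (S(f_1,g_3), S(f_2,g_3)) all reduce to 0 modulo the current basis, so we have a Gröbner basis.
Inter-reduce: drop elements whose leading term is divisible by another's, tail-reduce, and make monic.

G = {b^{2} + 2b - 3, a}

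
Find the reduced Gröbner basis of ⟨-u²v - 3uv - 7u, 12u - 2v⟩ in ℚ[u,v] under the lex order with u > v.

Buchberger's algorithm terminates because the ascending chain of leading-term ideals stabilizes.

f_1 = -u²v - 3uv - 7u, LT = u²v.
f_2 = 12u - 2v, LT = u.

S(f_1,f_2): lcm = u²v. S = ⅙uv² + 3uv + 7u.
  leading term uv²: subtract (1/72v²)·f_2 from ⅙uv² + 3uv + 7u → 3uv + 7u + 1/36v³
  leading term uv: subtract (¼v)·f_2 from 3uv + 7u + 1/36v³ → 7u + 1/36v³ + ½v²
  leading term u: subtract (7/12)·f_2 from 7u + 1/36v³ + ½v² → 1/36v³ + ½v² + 7/6v
  leading term v³: no divisor's leading term divides it; move 1/36v³ to the remainder.
  leading term v²: no divisor's leading term divides it; move ½v² to the remainder.
  leading term v: no divisor's leading term divides it; move 7/6v to the remainder.
  remainder 1/36v³ + ½v² + 7/6v ≠ 0; add g_3 = 1/36v³ + ½v² + 7/6v to the basis.

S(f_1,g_3): lcm = u²v³. S = -18u²v² - 42u²v + 3uv³ + 7uv².
  leading term u²v²: subtract (18v)·f_1 from -18u²v² - 42u²v + 3uv³ + 7uv² → -42u²v + 3uv³ + 61uv² + 126uv
  leading term u²v: subtract (42)·f_1 from -42u²v + 3uv³ + 61uv² + 126uv → 3uv³ + 61uv² + 252uv + 294u
  leading term uv³: subtract (¼v³)·f_2 from 3uv³ + 61uv² + 252uv + 294u → 61uv² + 252uv + 294u + ½v⁴
  leading term uv²: subtract (61/12v²)·f_2 from 61uv² + 252uv + 294u + ½v⁴ → 252uv + 294u + ½v⁴ + 61/6v³
  leading term uv: subtract (21v)·f_2 from 252uv + 294u + ½v⁴ + 61/6v³ → 294u + ½v⁴ + 61/6v³ + 42v²
  leading term u: subtract (49/2)·f_2 from 294u + ½v⁴ + 61/6v³ + 42v² → ½v⁴ + 61/6v³ + 42v² + 49v
  leading term v⁴: subtract (18v)·g_3 from ½v⁴ + 61/6v³ + 42v² + 49v → 7/6v³ + 21v² + 49v
  leading term v³: subtract (42)·g_3 from 7/6v³ + 21v² + 49v → 0
  remainder 0.

S(f_2,g_3): leading monomials are coprime, so the S-polynomial reduces to 0 (Buchberger's first criterion).
Every S-polynomial of the final basis reduces to 0, so we have a Gröbner basis.
Inter-reduce: drop elements whose leading term is divisible by another's, tail-reduce, and make monic.

G = {u - ⅙v, v³ + 18v² + 42v}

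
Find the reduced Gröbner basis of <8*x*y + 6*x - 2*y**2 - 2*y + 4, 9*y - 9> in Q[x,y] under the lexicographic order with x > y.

f_1 = 8*x*y + 6*x - 2*y**2 - 2*y + 4, LT = x*y.
f_2 = 9*y - 9, LT = y.

S(f_1,f_2): lcm = x*y. S = 7/4*x - 1/4*y**2 - 1/4*y + 1/2.
  leading term x: no divisor's leading term divides it; move 7/4*x to the remainder.
  leading term y**2: subtract (-1/36*y)·f_2 from -1/4*y**2 - 1/4*y + 1/2 → -1/2*y + 1/2
  leading term y: subtract (-1/18)·f_2 from -1/2*y + 1/2 → 0
  remainder 7/4*x ≠ 0; add g_3 = 7/4*x to the basis.

The other S-polynomials (S(f_1,g_3), S(f_2,g_3)) all reduce to 0 modulo the current basis, so we have a Gröbner basis.
Inter-reduce: drop elements whose leading term is divisible by another's, tail-reduce, and make monic.

G = {x, y - 1}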